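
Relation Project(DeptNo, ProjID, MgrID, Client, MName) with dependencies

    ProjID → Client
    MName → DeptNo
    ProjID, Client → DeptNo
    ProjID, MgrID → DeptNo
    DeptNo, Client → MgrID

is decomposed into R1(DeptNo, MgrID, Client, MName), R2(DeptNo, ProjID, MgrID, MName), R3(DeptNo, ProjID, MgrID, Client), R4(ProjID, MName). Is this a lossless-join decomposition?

Yes

Chase test. Columns are DeptNo, ProjID, MgrID, Client, MName; row i has aⱼ where attribute j ∈ Ri, else bᵢⱼ.
Initial tableau (one row per fragment):
  row 1: a1 b12 a3 a4 a5
  row 2: a1 a2 a3 b24 a5
  row 3: a1 a2 a3 a4 b35
  row 4: b41 a2 b43 b44 a5
Rows 2 and 3 agree on ProjID; apply ProjID→Client and equate their Client entries.
Rows 2 and 4 agree on ProjID; apply ProjID→Client and equate their Client entries.
Rows 1 and 4 agree on MName; apply MName→DeptNo and equate their DeptNo entries.
Rows 1 and 4 agree on DeptNo, Client; apply DeptNo, Client→MgrID and equate their MgrID entries.
Row 2 is now all distinguished symbols — the join is lossless.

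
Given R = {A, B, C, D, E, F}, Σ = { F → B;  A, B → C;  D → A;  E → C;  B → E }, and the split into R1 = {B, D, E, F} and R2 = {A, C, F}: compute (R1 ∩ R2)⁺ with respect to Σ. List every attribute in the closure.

R1 ∩ R2 = {F}.
F → B applies, adding B
B → E applies, adding E
E → C applies, adding C
Closure: {B, C, E, F}.

B, C, E, F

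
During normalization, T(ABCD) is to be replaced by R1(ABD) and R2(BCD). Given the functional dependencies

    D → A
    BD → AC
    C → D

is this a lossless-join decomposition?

Yes

Common attributes: R1 ∩ R2 = {BD}.
Closure of {BD}: D → A applies, adding A; BD → AC applies, adding C. So (BD)⁺ = {ABCD}.
This closure contains every attribute of R1, so R1 ∩ R2 → R1. The join is lossless.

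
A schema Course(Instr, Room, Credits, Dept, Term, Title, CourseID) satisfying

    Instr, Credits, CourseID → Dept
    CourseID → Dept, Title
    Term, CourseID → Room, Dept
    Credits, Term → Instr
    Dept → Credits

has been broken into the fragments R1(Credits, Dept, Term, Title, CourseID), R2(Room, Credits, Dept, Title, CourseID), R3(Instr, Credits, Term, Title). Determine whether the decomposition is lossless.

Chase test. Columns are Instr, Room, Credits, Dept, Term, Title, CourseID; row i has aⱼ where attribute j ∈ Ri, else bᵢⱼ.
Initial tableau (one row per fragment):
  row 1: b11 b12 a3 a4 a5 a6 a7
  row 2: b21 a2 a3 a4 b25 a6 a7
  row 3: a1 b32 a3 b34 a5 a6 b37
Rows 1 and 3 agree on Credits, Term; apply Credits, Term→Instr and equate their Instr entries.
No row becomes fully distinguished — the join is lossy.

No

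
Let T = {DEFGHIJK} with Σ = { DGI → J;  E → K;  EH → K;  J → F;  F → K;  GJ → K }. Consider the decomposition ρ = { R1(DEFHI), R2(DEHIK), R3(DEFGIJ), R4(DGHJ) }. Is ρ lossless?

No

Chase test. Columns are DEFGHIJK; row i has aⱼ where attribute j ∈ Ri, else bᵢⱼ.
Initial tableau (one row per fragment):
  row 1: a1 a2 a3 b14 a5 a6 b17 b18
  row 2: a1 a2 b23 b24 a5 a6 b27 a8
  row 3: a1 a2 a3 a4 b35 a6 a7 b38
  row 4: a1 b42 b43 a4 a5 b46 a7 b48
Rows 1 and 2 agree on E; apply E→K and equate their K entries.
Rows 1 and 3 agree on E; apply E→K and equate their K entries.
Rows 3 and 4 agree on J; apply J→F and equate their F entries.
Rows 1 and 4 agree on F; apply F→K and equate their K entries.
No row becomes fully distinguished — the join is lossy.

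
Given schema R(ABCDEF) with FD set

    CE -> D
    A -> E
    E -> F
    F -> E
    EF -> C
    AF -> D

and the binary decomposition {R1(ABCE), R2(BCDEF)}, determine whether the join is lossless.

Yes

Common attributes: R1 ∩ R2 = {BCE}.
Closure of {BCE}: CE → D applies, adding D; E → F applies, adding F. So (BCE)⁺ = {BCDEF}.
This closure contains every attribute of R2, so R1 ∩ R2 → R2. The join is lossless.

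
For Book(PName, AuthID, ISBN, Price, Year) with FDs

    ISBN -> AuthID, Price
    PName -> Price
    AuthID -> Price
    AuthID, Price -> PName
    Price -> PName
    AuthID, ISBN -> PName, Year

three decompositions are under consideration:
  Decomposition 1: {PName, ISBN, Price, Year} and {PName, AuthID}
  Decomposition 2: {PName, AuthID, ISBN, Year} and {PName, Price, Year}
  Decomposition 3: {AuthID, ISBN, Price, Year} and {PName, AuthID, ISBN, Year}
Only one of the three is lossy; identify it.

Decomposition 1

Decomposition 1: common = {PName}, closure = {PName, Price} → lossy.
Decomposition 2: common = {PName, Year}, closure = {PName, Price, Year} → lossless.
Decomposition 3: common = {AuthID, ISBN, Year}, closure = {PName, AuthID, ISBN, Price, Year} → lossless.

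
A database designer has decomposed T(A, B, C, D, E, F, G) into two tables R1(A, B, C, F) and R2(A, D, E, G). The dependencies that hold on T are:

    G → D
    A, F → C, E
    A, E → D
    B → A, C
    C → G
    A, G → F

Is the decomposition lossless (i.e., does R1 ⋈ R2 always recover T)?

Common attributes: R1 ∩ R2 = {A}.
No dependency enlarges {A}, so (A)⁺ = {A}.
The closure contains neither all of R1 = {A, B, C, F} nor all of R2 = {A, D, E, G}, so the common attributes are not a superkey of either fragment. The join is lossy.

No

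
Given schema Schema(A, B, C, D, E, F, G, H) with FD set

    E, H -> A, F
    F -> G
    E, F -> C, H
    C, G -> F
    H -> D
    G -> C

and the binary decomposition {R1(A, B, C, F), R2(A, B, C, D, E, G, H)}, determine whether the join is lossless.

No

Common attributes: R1 ∩ R2 = {A, B, C}.
No dependency enlarges {A, B, C}, so (A, B, C)⁺ = {A, B, C}.
The closure contains neither all of R1 = {A, B, C, F} nor all of R2 = {A, B, C, D, E, G, H}, so the common attributes are not a superkey of either fragment. The join is lossy.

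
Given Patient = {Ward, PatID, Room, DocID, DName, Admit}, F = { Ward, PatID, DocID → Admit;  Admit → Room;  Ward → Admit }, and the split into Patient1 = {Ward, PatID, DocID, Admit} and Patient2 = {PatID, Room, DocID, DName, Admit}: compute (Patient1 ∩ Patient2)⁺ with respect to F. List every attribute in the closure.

PatID, Room, DocID, Admit

Patient1 ∩ Patient2 = {PatID, DocID, Admit}.
Admit → Room applies, adding Room
Closure: {PatID, Room, DocID, Admit}.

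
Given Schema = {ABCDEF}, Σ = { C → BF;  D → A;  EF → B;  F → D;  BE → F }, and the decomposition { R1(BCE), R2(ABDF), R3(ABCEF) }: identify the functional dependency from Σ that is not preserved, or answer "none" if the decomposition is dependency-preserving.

C → BF lies within R3.
D → A lies within R2.
EF → B lies within R3.
F → D lies within R2.
BE → F lies within R3.
Every dependency is enforceable on the fragments, so the decomposition is dependency-preserving.

none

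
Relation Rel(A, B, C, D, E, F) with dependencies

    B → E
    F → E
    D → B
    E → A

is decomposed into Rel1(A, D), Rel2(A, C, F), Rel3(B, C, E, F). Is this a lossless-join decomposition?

No

Chase test. Columns are A, B, C, D, E, F; row i has aⱼ where attribute j ∈ Reli, else bᵢⱼ.
Initial tableau (one row per fragment):
  row 1: a1 b12 b13 a4 b15 b16
  row 2: a1 b22 a3 b24 b25 a6
  row 3: b31 a2 a3 b34 a5 a6
Rows 2 and 3 agree on F; apply F→E and equate their E entries.
Rows 2 and 3 agree on E; apply E→A and equate their A entries.
No row becomes fully distinguished — the join is lossy.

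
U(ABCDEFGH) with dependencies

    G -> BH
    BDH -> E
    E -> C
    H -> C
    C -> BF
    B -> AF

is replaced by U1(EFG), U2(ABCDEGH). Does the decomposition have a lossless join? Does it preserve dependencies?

lossless but not dependency-preserving

Lossless test: (EG)⁺ = {ABCEFGH}, which contains all of one fragment — lossless.
Dependency preservation: the restricted closure of {C} across the fragments never reaches {BF}, so C → BF cannot be enforced without a join — not preserved.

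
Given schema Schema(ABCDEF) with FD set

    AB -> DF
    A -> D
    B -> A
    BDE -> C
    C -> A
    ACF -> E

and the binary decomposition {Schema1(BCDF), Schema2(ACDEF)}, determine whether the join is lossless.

Common attributes: Schema1 ∩ Schema2 = {CDF}.
Closure of {CDF}: C → A applies, adding A; ACF → E applies, adding E. So (CDF)⁺ = {ACDEF}.
This closure contains every attribute of Schema2, so Schema1 ∩ Schema2 → Schema2. The join is lossless.

Yes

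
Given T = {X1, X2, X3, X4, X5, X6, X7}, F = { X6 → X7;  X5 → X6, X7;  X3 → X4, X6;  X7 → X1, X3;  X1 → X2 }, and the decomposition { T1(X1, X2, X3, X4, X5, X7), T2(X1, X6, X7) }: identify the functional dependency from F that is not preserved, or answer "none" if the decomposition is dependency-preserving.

none

X6 → X7 lies within T2.
X5 → X6, X7: restricted closure across fragments reaches X6, X7.
X3 → X4, X6: restricted closure across fragments reaches X4, X6.
X7 → X1, X3 lies within T1.
X1 → X2 lies within T1.
Every dependency is enforceable on the fragments, so the decomposition is dependency-preserving.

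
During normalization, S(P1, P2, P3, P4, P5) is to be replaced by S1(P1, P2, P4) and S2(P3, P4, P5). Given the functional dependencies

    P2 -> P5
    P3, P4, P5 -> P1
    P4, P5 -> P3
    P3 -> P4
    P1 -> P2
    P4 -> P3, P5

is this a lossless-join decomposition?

Common attributes: S1 ∩ S2 = {P4}.
Closure of {P4}: P4 → P3, P5 applies, adding P3, P5; P3, P4, P5 → P1 applies, adding P1; P1 → P2 applies, adding P2. So (P4)⁺ = {P1, P2, P3, P4, P5}.
This closure contains every attribute of S1, so S1 ∩ S2 → S1. The join is lossless.

Yes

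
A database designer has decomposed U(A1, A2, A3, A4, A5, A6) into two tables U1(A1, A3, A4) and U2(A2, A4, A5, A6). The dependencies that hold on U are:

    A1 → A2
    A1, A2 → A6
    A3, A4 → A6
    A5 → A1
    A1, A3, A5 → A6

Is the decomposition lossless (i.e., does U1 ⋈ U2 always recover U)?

No

Common attributes: U1 ∩ U2 = {A4}.
No dependency enlarges {A4}, so (A4)⁺ = {A4}.
The closure contains neither all of U1 = {A1, A3, A4} nor all of U2 = {A2, A4, A5, A6}, so the common attributes are not a superkey of either fragment. The join is lossy.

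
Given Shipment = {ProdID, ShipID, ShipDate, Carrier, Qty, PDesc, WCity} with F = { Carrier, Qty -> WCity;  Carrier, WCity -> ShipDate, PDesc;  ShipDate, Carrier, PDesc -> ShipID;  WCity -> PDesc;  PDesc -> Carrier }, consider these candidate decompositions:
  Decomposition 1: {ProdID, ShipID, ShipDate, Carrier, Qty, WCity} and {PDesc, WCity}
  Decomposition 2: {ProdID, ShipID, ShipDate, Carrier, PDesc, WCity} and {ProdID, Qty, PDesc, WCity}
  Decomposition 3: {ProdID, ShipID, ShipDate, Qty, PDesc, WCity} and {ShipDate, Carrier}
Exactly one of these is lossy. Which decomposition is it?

Decomposition 3

Decomposition 1: common = {WCity}, closure = {ShipID, ShipDate, Carrier, PDesc, WCity} → lossless.
Decomposition 2: common = {ProdID, PDesc, WCity}, closure = {ProdID, ShipID, ShipDate, Carrier, PDesc, WCity} → lossless.
Decomposition 3: common = {ShipDate}, closure = {ShipDate} → lossy.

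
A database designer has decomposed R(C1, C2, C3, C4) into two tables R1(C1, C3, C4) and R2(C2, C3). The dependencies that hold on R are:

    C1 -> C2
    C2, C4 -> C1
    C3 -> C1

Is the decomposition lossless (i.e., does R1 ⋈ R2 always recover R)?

Yes

Common attributes: R1 ∩ R2 = {C3}.
Closure of {C3}: C3 → C1 applies, adding C1; C1 → C2 applies, adding C2. So (C3)⁺ = {C1, C2, C3}.
This closure contains every attribute of R2, so R1 ∩ R2 → R2. The join is lossless.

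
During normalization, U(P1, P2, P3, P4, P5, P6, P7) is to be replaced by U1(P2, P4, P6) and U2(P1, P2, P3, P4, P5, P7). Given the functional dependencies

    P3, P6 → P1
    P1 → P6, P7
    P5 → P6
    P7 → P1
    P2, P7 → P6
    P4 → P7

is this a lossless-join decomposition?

Yes

Common attributes: U1 ∩ U2 = {P2, P4}.
Closure of {P2, P4}: P4 → P7 applies, adding P7; P7 → P1 applies, adding P1; P2, P7 → P6 applies, adding P6. So (P2, P4)⁺ = {P1, P2, P4, P6, P7}.
This closure contains every attribute of U1, so U1 ∩ U2 → U1. The join is lossless.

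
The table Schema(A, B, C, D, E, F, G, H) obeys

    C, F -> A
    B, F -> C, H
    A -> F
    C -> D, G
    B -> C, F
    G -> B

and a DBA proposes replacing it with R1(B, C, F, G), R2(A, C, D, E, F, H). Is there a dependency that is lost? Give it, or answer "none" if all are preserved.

none

C, F → A lies within R2.
B, F → C, H: restricted closure across fragments reaches C, H.
A → F lies within R2.
C → D, G: restricted closure across fragments reaches D, G.
B → C, F lies within R1.
G → B lies within R1.
Every dependency is enforceable on the fragments, so the decomposition is dependency-preserving.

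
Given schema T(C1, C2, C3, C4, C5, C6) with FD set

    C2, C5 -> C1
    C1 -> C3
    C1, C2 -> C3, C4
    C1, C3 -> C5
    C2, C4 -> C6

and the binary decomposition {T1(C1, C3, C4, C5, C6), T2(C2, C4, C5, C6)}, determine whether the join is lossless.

No

Common attributes: T1 ∩ T2 = {C4, C5, C6}.
No dependency enlarges {C4, C5, C6}, so (C4, C5, C6)⁺ = {C4, C5, C6}.
The closure contains neither all of T1 = {C1, C3, C4, C5, C6} nor all of T2 = {C2, C4, C5, C6}, so the common attributes are not a superkey of either fragment. The join is lossy.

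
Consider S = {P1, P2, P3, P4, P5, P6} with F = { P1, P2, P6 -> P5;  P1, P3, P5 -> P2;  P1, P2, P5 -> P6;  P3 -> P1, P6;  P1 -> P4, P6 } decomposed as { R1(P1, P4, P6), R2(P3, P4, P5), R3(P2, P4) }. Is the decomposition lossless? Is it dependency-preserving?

Lossless test (chase): applying each FD to every pair of rows produces no changes in the tableau, so no row becomes fully distinguished — the join is lossy.
Dependency preservation: the restricted closure of {P1, P2, P6} across the fragments never reaches {P5}, so P1, P2, P6 → P5 cannot be enforced without a join — not preserved.

lossy and not dependency-preserving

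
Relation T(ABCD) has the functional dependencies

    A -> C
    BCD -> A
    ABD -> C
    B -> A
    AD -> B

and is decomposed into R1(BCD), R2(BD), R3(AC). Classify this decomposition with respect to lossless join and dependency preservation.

Lossless test (chase): Rows 1 and 2 agree on B; apply B→A and equate their A entries. Rows 1 and 2 agree on A; apply A→C and equate their C entries. No row becomes fully distinguished — the join is lossy.
Dependency preservation: the restricted closure of {BCD} across the fragments never reaches {A}, so BCD → A cannot be enforced without a join — not preserved.

lossy and not dependency-preserving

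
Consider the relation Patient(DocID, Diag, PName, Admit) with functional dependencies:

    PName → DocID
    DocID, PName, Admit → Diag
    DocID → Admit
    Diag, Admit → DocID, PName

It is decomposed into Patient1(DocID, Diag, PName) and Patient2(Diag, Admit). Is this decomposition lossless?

Common attributes: Patient1 ∩ Patient2 = {Diag}.
No dependency enlarges {Diag}, so (Diag)⁺ = {Diag}.
The closure contains neither all of Patient1 = {DocID, Diag, PName} nor all of Patient2 = {Diag, Admit}, so the common attributes are not a superkey of either fragment. The join is lossy.

No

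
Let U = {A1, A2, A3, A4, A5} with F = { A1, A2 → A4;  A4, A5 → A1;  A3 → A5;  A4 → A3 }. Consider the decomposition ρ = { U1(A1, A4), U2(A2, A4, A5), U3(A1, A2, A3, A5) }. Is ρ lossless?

Chase test. Columns are A1, A2, A3, A4, A5; row i has aⱼ where attribute j ∈ Ui, else bᵢⱼ.
Initial tableau (one row per fragment):
  row 1: a1 b12 b13 a4 b15
  row 2: b21 a2 b23 a4 a5
  row 3: a1 a2 a3 b34 a5
Rows 1 and 2 agree on A4; apply A4→A3 and equate their A3 entries.
Rows 1 and 2 agree on A3; apply A3→A5 and equate their A5 entries.
Rows 1 and 2 agree on A4, A5; apply A4, A5→A1 and equate their A1 entries.
Rows 2 and 3 agree on A1, A2; apply A1, A2→A4 and equate their A4 entries.
Rows 1 and 3 agree on A4; apply A4→A3 and equate their A3 entries.
Row 2 is now all distinguished symbols — the join is lossless.

Yes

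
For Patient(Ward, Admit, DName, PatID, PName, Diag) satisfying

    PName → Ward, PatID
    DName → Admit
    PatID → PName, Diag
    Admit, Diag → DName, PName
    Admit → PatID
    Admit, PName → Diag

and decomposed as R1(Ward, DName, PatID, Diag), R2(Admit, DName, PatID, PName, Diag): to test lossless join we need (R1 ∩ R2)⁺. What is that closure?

R1 ∩ R2 = {DName, PatID, Diag}.
DName → Admit applies, adding Admit
PatID → PName, Diag applies, adding PName
PName → Ward, PatID applies, adding Ward
Closure: {Ward, Admit, DName, PatID, PName, Diag}.

Ward, Admit, DName, PatID, PName, Diag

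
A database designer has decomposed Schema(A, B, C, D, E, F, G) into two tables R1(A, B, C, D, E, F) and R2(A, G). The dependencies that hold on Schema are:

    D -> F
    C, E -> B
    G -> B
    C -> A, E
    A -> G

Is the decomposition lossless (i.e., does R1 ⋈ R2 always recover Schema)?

Common attributes: R1 ∩ R2 = {A}.
Closure of {A}: A → G applies, adding G; G → B applies, adding B. So (A)⁺ = {A, B, G}.
This closure contains every attribute of R2, so R1 ∩ R2 → R2. The join is lossless.

Yes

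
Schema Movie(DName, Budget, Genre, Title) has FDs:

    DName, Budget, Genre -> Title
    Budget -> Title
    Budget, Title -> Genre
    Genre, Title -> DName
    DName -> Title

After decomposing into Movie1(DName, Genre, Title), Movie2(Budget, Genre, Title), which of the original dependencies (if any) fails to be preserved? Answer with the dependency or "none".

none

DName, Budget, Genre → Title: restricted closure across fragments reaches Title.
Budget → Title lies within Movie2.
Budget, Title → Genre lies within Movie2.
Genre, Title → DName lies within Movie1.
DName → Title lies within Movie1.
Every dependency is enforceable on the fragments, so the decomposition is dependency-preserving.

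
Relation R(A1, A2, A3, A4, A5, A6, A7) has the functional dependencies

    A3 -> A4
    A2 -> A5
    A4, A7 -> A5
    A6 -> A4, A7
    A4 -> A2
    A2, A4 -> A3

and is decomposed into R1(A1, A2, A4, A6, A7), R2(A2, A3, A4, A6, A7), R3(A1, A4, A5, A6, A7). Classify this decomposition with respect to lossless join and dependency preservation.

Lossless test (chase): Rows 1 and 2 agree on A2; apply A2→A5 and equate their A5 entries. Rows 1 and 3 agree on A4, A7; apply A4, A7→A5 and equate their A5 entries. Rows 1 and 3 agree on A4; apply A4→A2 and equate their A2 entries. Rows 1 and 2 agree on A2, A4; apply A2, A4→A3 and equate their A3 entries. Rows 1 and 3 agree on A2, A4; apply A2, A4→A3 and equate their A3 entries. Row 1 is now all distinguished symbols — the join is lossless.
Dependency preservation: the restricted closure of {A2} across the fragments never reaches {A5}, so A2 → A5 cannot be enforced without a join — not preserved.

lossless but not dependency-preserving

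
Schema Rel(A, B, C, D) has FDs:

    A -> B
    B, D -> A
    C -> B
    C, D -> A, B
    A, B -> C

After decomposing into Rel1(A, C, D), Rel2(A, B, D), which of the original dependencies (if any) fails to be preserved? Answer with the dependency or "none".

Check C → B: no single fragment contains all of {B, C}, and the restricted closure of {C} across the fragments never reaches {B}.
A → B is preserved.
B, D → A is preserved.
C, D → A, B is preserved.
A, B → C is preserved.

C -> B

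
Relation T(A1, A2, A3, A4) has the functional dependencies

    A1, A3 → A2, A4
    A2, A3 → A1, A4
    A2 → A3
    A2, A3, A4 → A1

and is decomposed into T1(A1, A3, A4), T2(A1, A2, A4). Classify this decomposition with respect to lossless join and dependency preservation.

lossy and not dependency-preserving

Lossless test: (A1, A4)⁺ = {A1, A4}, which is a superkey of neither fragment — lossy.
Dependency preservation: the restricted closure of {A1, A3} across the fragments never reaches {A2, A4}, so A1, A3 → A2, A4 cannot be enforced without a join — not preserved.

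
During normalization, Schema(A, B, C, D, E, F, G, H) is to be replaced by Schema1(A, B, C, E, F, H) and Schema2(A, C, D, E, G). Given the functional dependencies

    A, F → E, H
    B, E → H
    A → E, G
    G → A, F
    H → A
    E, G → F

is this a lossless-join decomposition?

Common attributes: Schema1 ∩ Schema2 = {A, C, E}.
Closure of {A, C, E}: A → E, G applies, adding G; G → A, F applies, adding F; A, F → E, H applies, adding H. So (A, C, E)⁺ = {A, C, E, F, G, H}.
The closure contains neither all of Schema1 = {A, B, C, E, F, H} nor all of Schema2 = {A, C, D, E, G}, so the common attributes are not a superkey of either fragment. The join is lossy.

No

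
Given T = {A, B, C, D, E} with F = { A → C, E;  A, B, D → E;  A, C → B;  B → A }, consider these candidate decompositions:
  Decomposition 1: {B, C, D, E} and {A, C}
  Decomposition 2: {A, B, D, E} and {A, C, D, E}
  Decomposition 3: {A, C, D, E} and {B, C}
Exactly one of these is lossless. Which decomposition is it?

Decomposition 1: common = {C}, closure = {C} → lossy.
Decomposition 2: common = {A, D, E}, closure = {A, B, C, D, E} → lossless.
Decomposition 3: common = {C}, closure = {C} → lossy.

Decomposition 2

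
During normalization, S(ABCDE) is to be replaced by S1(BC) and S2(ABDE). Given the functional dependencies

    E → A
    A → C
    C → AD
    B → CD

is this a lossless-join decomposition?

Common attributes: S1 ∩ S2 = {B}.
Closure of {B}: B → CD applies, adding CD; C → AD applies, adding A. So (B)⁺ = {ABCD}.
This closure contains every attribute of S1, so S1 ∩ S2 → S1. The join is lossless.

Yes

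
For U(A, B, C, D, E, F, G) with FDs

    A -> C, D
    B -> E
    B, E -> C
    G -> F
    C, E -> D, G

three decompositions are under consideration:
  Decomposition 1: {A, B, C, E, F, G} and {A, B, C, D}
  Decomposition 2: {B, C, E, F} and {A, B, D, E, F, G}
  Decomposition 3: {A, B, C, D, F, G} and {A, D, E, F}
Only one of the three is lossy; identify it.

Decomposition 3

Decomposition 1: common = {A, B, C}, closure = {A, B, C, D, E, F, G} → lossless.
Decomposition 2: common = {B, E, F}, closure = {B, C, D, E, F, G} → lossless.
Decomposition 3: common = {A, D, F}, closure = {A, C, D, F} → lossy.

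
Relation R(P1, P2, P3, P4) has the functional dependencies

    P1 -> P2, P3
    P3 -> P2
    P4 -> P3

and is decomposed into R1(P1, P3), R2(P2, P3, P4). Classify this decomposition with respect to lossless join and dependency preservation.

lossy but dependency-preserving

Lossless test: (P3)⁺ = {P2, P3}, which is a superkey of neither fragment — lossy.
Dependency preservation: P1 → P2, P3 is not contained in any single fragment, but the restricted closure of its left-hand side across the fragments still reaches the right-hand side; the remaining FDs each lie inside some fragment. All dependencies are preserved.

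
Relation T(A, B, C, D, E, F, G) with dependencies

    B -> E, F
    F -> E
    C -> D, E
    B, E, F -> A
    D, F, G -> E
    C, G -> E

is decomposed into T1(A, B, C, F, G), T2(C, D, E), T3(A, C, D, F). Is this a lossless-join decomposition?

Yes

Chase test. Columns are A, B, C, D, E, F, G; row i has aⱼ where attribute j ∈ Ti, else bᵢⱼ.
Initial tableau (one row per fragment):
  row 1: a1 a2 a3 b14 b15 a6 a7
  row 2: b21 b22 a3 a4 a5 b26 b27
  row 3: a1 b32 a3 a4 b35 a6 b37
Rows 1 and 3 agree on F; apply F→E and equate their E entries.
Rows 1 and 2 agree on C; apply C→D, E and equate their D, E entries.
Row 1 is now all distinguished symbols — the join is lossless.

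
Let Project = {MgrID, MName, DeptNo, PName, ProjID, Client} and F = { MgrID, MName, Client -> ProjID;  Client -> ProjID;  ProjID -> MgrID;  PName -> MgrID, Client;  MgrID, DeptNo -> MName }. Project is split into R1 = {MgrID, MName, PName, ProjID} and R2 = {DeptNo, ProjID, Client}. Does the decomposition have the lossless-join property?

No

Common attributes: R1 ∩ R2 = {ProjID}.
Closure of {ProjID}: ProjID → MgrID applies, adding MgrID. So (ProjID)⁺ = {MgrID, ProjID}.
The closure contains neither all of R1 = {MgrID, MName, PName, ProjID} nor all of R2 = {DeptNo, ProjID, Client}, so the common attributes are not a superkey of either fragment. The join is lossy.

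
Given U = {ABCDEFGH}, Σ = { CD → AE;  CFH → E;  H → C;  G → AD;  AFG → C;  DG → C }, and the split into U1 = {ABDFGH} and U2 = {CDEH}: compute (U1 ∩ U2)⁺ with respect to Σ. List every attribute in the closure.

U1 ∩ U2 = {DH}.
H → C applies, adding C
CD → AE applies, adding AE
Closure: {ACDEH}.

ACDEH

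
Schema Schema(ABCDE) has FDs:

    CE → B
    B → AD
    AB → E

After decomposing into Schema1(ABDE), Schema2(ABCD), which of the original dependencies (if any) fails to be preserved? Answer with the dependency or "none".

CE → B

Check CE → B: no single fragment contains all of {BCE}, and the restricted closure of {CE} across the fragments never reaches {B}.
B → AD is preserved.
AB → E is preserved.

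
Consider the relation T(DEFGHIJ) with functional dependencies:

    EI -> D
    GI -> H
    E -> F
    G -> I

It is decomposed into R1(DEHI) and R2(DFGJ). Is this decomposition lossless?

Common attributes: R1 ∩ R2 = {D}.
No dependency enlarges {D}, so (D)⁺ = {D}.
The closure contains neither all of R1 = {DEHI} nor all of R2 = {DFGJ}, so the common attributes are not a superkey of either fragment. The join is lossy.

No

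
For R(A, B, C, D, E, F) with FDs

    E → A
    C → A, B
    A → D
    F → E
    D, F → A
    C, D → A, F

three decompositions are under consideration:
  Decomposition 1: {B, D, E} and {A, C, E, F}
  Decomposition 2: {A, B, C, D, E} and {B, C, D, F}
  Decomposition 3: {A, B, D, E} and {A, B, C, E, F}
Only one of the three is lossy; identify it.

Decomposition 1

Decomposition 1: common = {E}, closure = {A, D, E} → lossy.
Decomposition 2: common = {B, C, D}, closure = {A, B, C, D, E, F} → lossless.
Decomposition 3: common = {A, B, E}, closure = {A, B, D, E} → lossless.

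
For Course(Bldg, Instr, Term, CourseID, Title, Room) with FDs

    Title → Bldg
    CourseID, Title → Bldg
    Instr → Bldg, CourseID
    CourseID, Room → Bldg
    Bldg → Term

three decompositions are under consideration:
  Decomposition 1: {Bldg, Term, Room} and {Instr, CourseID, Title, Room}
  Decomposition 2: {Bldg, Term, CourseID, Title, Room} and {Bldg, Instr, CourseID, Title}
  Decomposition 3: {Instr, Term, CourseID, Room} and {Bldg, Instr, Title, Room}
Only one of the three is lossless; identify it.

Decomposition 3

Decomposition 1: common = {Room}, closure = {Room} → lossy.
Decomposition 2: common = {Bldg, CourseID, Title}, closure = {Bldg, Term, CourseID, Title} → lossy.
Decomposition 3: common = {Instr, Room}, closure = {Bldg, Instr, Term, CourseID, Room} → lossless.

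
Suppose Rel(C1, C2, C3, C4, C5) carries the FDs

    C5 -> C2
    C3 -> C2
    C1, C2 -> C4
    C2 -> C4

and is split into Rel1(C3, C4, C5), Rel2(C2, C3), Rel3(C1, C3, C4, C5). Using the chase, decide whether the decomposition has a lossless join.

Yes

Chase test. Columns are C1, C2, C3, C4, C5; row i has aⱼ where attribute j ∈ Reli, else bᵢⱼ.
Initial tableau (one row per fragment):
  row 1: b11 b12 a3 a4 a5
  row 2: b21 a2 a3 b24 b25
  row 3: a1 b32 a3 a4 a5
Rows 1 and 3 agree on C5; apply C5→C2 and equate their C2 entries.
Rows 1 and 2 agree on C3; apply C3→C2 and equate their C2 entries.
Rows 1 and 2 agree on C2; apply C2→C4 and equate their C4 entries.
Row 3 is now all distinguished symbols — the join is lossless.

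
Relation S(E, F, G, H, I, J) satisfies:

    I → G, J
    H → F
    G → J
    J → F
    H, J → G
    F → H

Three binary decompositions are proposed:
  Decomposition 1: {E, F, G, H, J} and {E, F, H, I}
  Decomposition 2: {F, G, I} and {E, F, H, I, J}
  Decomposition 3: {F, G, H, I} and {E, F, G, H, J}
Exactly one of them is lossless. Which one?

Decomposition 2

Decomposition 1: common = {E, F, H}, closure = {E, F, H} → lossy.
Decomposition 2: common = {F, I}, closure = {F, G, H, I, J} → lossless.
Decomposition 3: common = {F, G, H}, closure = {F, G, H, J} → lossy.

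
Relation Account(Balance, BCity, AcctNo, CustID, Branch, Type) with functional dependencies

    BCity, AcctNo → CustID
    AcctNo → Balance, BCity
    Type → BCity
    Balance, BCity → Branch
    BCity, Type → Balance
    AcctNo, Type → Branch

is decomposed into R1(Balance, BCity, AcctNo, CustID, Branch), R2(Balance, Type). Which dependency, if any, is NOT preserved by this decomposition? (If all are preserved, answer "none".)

Check Type → BCity: no single fragment contains all of {BCity, Type}, and the restricted closure of {Type} across the fragments never reaches {BCity}.
BCity, AcctNo → CustID is preserved.
AcctNo → Balance, BCity is preserved.
Balance, BCity → Branch is preserved.
BCity, Type → Balance is preserved.
AcctNo, Type → Branch is preserved.

Type → BCity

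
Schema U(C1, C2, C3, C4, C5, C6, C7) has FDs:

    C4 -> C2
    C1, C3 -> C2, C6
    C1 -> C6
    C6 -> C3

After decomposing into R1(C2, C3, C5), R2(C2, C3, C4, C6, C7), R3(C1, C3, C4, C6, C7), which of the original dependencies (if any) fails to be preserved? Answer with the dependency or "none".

C1, C3 -> C2, C6

Check C1, C3 → C2, C6: no single fragment contains all of {C1, C2, C3, C6}, and the restricted closure of {C1, C3} across the fragments never reaches {C2, C6}.
C4 → C2 is preserved.
C1 → C6 is preserved.
C6 → C3 is preserved.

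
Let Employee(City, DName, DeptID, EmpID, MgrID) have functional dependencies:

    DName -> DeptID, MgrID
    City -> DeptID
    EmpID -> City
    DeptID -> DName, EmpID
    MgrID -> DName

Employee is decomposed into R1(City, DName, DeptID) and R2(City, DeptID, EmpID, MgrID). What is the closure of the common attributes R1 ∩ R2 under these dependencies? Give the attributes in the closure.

City, DName, DeptID, EmpID, MgrID

R1 ∩ R2 = {City, DeptID}.
DeptID → DName, EmpID applies, adding DName, EmpID
DName → DeptID, MgrID applies, adding MgrID
Closure: {City, DName, DeptID, EmpID, MgrID}.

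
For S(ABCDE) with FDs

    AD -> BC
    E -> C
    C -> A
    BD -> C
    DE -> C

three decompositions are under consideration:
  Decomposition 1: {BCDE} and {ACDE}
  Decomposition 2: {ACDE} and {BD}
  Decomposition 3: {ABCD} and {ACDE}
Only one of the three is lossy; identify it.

Decomposition 2

Decomposition 1: common = {CDE}, closure = {ABCDE} → lossless.
Decomposition 2: common = {D}, closure = {D} → lossy.
Decomposition 3: common = {ACD}, closure = {ABCD} → lossless.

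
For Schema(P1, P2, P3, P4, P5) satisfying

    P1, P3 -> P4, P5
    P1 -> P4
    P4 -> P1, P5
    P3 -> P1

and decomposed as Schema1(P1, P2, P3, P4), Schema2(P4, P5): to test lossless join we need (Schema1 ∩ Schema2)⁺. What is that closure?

P1, P4, P5

Schema1 ∩ Schema2 = {P4}.
P4 → P1, P5 applies, adding P1, P5
Closure: {P1, P4, P5}.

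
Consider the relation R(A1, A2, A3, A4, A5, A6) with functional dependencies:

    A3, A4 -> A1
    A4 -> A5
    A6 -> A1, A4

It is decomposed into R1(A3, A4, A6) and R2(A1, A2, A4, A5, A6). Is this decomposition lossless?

No

Common attributes: R1 ∩ R2 = {A4, A6}.
Closure of {A4, A6}: A4 → A5 applies, adding A5; A6 → A1, A4 applies, adding A1. So (A4, A6)⁺ = {A1, A4, A5, A6}.
The closure contains neither all of R1 = {A3, A4, A6} nor all of R2 = {A1, A2, A4, A5, A6}, so the common attributes are not a superkey of either fragment. The join is lossy.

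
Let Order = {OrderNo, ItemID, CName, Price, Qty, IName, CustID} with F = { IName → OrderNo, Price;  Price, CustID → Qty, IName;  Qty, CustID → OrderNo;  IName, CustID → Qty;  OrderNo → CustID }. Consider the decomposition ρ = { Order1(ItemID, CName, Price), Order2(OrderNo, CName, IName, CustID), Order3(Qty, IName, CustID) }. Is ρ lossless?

No

Chase test. Columns are OrderNo, ItemID, CName, Price, Qty, IName, CustID; row i has aⱼ where attribute j ∈ Orderi, else bᵢⱼ.
Initial tableau (one row per fragment):
  row 1: b11 a2 a3 a4 b15 b16 b17
  row 2: a1 b22 a3 b24 b25 a6 a7
  row 3: b31 b32 b33 b34 a5 a6 a7
Rows 2 and 3 agree on IName; apply IName→OrderNo, Price and equate their OrderNo, Price entries.
Rows 2 and 3 agree on Price, CustID; apply Price, CustID→Qty, IName and equate their Qty, IName entries.
No row becomes fully distinguished — the join is lossy.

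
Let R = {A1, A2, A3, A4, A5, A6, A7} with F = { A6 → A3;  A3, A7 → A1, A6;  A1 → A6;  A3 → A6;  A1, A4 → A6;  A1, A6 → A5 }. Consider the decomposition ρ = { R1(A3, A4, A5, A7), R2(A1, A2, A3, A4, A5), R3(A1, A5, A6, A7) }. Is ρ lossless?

No

Chase test. Columns are A1, A2, A3, A4, A5, A6, A7; row i has aⱼ where attribute j ∈ Ri, else bᵢⱼ.
Initial tableau (one row per fragment):
  row 1: b11 b12 a3 a4 a5 b16 a7
  row 2: a1 a2 a3 a4 a5 b26 b27
  row 3: a1 b32 b33 b34 a5 a6 a7
Rows 2 and 3 agree on A1; apply A1→A6 and equate their A6 entries.
Rows 1 and 2 agree on A3; apply A3→A6 and equate their A6 entries.
Rows 1 and 3 agree on A6; apply A6→A3 and equate their A3 entries.
Rows 1 and 3 agree on A3, A7; apply A3, A7→A1, A6 and equate their A1, A6 entries.
No row becomes fully distinguished — the join is lossy.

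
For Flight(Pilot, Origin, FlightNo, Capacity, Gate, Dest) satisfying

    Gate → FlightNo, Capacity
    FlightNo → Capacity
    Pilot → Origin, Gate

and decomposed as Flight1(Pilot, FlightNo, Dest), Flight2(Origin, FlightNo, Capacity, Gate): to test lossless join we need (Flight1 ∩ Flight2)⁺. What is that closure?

Flight1 ∩ Flight2 = {FlightNo}.
FlightNo → Capacity applies, adding Capacity
Closure: {FlightNo, Capacity}.

FlightNo, Capacity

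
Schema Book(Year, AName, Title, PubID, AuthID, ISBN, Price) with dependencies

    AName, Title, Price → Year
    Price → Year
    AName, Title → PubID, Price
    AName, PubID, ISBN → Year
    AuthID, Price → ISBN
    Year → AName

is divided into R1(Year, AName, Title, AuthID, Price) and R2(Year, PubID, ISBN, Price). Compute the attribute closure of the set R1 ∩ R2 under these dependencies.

Year, AName, Price

R1 ∩ R2 = {Year, Price}.
Year → AName applies, adding AName
Closure: {Year, AName, Price}.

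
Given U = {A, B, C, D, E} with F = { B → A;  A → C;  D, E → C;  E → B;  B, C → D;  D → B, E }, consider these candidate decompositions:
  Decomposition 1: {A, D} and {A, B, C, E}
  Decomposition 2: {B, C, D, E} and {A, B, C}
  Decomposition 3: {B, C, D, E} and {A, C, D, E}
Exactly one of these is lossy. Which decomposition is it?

Decomposition 1: common = {A}, closure = {A, C} → lossy.
Decomposition 2: common = {B, C}, closure = {A, B, C, D, E} → lossless.
Decomposition 3: common = {C, D, E}, closure = {A, B, C, D, E} → lossless.

Decomposition 1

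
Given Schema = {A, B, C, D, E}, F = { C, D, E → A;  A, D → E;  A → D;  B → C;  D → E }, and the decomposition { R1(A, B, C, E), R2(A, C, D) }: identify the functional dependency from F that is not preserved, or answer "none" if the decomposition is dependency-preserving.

Check D → E: no single fragment contains all of {D, E}, and the restricted closure of {D} across the fragments never reaches {E}.
C, D, E → A is preserved.
A, D → E is preserved.
A → D is preserved.
B → C is preserved.

D → E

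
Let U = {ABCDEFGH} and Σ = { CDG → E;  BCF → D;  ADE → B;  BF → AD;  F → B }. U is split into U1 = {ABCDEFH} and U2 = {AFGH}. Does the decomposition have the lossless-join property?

No

Common attributes: U1 ∩ U2 = {AFH}.
Closure of {AFH}: F → B applies, adding B; BF → AD applies, adding D. So (AFH)⁺ = {ABDFH}.
The closure contains neither all of U1 = {ABCDEFH} nor all of U2 = {AFGH}, so the common attributes are not a superkey of either fragment. The join is lossy.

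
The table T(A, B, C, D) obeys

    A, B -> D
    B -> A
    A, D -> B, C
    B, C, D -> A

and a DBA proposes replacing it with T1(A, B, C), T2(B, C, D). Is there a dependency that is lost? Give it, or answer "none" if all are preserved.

A, D -> B, C

Check A, D → B, C: no single fragment contains all of {A, B, C, D}, and the restricted closure of {A, D} across the fragments never reaches {B, C}.
A, B → D is preserved.
B → A is preserved.
B, C, D → A is preserved.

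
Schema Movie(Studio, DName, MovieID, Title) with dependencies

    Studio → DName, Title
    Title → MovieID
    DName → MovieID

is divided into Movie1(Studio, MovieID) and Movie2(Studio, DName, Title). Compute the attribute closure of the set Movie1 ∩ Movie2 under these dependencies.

Movie1 ∩ Movie2 = {Studio}.
Studio → DName, Title applies, adding DName, Title
Title → MovieID applies, adding MovieID
Closure: {Studio, DName, MovieID, Title}.

Studio, DName, MovieID, Title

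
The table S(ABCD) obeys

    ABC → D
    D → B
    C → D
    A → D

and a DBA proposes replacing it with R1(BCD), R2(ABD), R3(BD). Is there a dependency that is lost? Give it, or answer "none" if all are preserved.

ABC → D: restricted closure across fragments reaches D.
D → B lies within R1.
C → D lies within R1.
A → D lies within R2.
Every dependency is enforceable on the fragments, so the decomposition is dependency-preserving.

none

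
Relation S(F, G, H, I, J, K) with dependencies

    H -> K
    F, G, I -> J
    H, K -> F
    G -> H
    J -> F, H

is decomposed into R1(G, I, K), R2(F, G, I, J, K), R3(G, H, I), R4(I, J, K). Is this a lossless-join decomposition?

Yes

Chase test. Columns are F, G, H, I, J, K; row i has aⱼ where attribute j ∈ Ri, else bᵢⱼ.
Initial tableau (one row per fragment):
  row 1: b11 a2 b13 a4 b15 a6
  row 2: a1 a2 b23 a4 a5 a6
  row 3: b31 a2 a3 a4 b35 b36
  row 4: b41 b42 b43 a4 a5 a6
Rows 1 and 2 agree on G; apply G→H and equate their H entries.
Rows 1 and 3 agree on G; apply G→H and equate their H entries.
Rows 2 and 4 agree on J; apply J→F, H and equate their F, H entries.
Rows 1 and 3 agree on H; apply H→K and equate their K entries.
Rows 1 and 2 agree on H, K; apply H, K→F and equate their F entries.
Rows 1 and 3 agree on H, K; apply H, K→F and equate their F entries.
Rows 1 and 2 agree on F, G, I; apply F, G, I→J and equate their J entries.
Rows 1 and 3 agree on F, G, I; apply F, G, I→J and equate their J entries.
Row 1 is now all distinguished symbols — the join is lossless.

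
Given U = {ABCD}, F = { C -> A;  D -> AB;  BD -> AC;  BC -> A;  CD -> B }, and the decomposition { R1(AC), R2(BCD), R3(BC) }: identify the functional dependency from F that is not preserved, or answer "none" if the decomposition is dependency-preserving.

C → A lies within R1.
D → AB: restricted closure across fragments reaches AB.
BD → AC: restricted closure across fragments reaches AC.
BC → A: restricted closure across fragments reaches A.
CD → B lies within R2.
Every dependency is enforceable on the fragments, so the decomposition is dependency-preserving.

none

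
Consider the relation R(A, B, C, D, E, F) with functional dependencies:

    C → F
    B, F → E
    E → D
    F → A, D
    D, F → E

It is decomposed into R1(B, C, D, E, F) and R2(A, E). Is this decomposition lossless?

No

Common attributes: R1 ∩ R2 = {E}.
Closure of {E}: E → D applies, adding D. So (E)⁺ = {D, E}.
The closure contains neither all of R1 = {B, C, D, E, F} nor all of R2 = {A, E}, so the common attributes are not a superkey of either fragment. The join is lossy.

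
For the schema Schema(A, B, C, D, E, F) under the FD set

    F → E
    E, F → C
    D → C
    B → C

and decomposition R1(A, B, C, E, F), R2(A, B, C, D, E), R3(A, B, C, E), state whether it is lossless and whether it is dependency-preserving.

lossy but dependency-preserving

Lossless test (chase): applying each FD to every pair of rows produces no changes in the tableau, so no row becomes fully distinguished — the join is lossy.
Dependency preservation: every FD's attributes lie within a single fragment, so each can be enforced locally — preserved.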